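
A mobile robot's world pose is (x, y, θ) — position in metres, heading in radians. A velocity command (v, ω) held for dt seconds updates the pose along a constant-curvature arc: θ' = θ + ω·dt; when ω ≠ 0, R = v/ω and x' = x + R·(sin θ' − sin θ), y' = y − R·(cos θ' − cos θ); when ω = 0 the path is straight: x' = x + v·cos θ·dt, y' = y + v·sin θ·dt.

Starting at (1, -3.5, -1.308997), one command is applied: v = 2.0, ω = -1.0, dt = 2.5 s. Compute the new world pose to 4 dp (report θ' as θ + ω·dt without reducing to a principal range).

(-2.1698, -5.5885, -3.8090)

θ' = -1.3090 + -1.0·2.5 = -3.8090
R = v/ω = 2.0/-1.0 = -2.0000
x' = 1 + -2.0000·(sin -3.8090 − sin -1.3090) = -2.1698
y' = -3.5 − -2.0000·(cos -3.8090 − cos -1.3090) = -5.5885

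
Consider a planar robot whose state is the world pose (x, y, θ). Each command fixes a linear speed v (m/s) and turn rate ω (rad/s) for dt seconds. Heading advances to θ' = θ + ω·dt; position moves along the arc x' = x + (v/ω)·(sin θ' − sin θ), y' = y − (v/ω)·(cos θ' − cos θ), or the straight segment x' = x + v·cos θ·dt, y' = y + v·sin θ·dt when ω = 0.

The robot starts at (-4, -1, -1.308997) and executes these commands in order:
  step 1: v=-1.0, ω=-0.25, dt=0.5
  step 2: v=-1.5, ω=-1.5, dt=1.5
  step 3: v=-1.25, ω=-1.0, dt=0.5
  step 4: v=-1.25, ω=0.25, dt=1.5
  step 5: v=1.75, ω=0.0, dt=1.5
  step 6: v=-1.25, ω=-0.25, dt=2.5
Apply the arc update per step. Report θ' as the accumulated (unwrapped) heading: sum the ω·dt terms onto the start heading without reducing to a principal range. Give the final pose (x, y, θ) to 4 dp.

step 1: θ'=-1.4340 (R=4.0000) → pose (-4.0989, -0.5102, -1.4340)
step 2: θ'=-3.6840 (R=1.0000) → pose (-2.5921, 0.4826, -3.6840)
step 3: θ'=-4.1840 (R=1.2500) → pose (-2.1578, 0.0422, -4.1840)
step 4: θ'=-3.8090 (R=-5.0000) → pose (-0.9344, -1.3642, -3.8090)
step 5: θ'=-3.8090 (straight) → pose (-2.9962, 0.2605, -3.8090)
step 6: θ'=-4.4340 (R=5.0000) → pose (-1.2835, -2.2926, -4.4340)

(-1.2835, -2.2926, -4.4340)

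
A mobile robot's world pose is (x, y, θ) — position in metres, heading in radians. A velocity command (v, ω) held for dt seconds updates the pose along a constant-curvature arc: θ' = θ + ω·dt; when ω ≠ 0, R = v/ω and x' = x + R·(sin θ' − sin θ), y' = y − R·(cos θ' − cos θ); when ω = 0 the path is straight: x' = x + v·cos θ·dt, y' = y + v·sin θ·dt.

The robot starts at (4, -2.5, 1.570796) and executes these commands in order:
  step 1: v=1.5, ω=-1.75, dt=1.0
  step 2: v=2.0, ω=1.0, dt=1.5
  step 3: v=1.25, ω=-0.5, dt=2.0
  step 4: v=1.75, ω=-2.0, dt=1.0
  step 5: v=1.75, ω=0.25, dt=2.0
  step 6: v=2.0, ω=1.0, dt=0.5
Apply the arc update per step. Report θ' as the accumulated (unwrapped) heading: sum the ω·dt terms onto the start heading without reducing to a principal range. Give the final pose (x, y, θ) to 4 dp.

(11.1650, -3.5763, -0.6792)

step 1: θ'=-0.1792 (R=-0.8571) → pose (5.0099, -1.6566, -0.1792)
step 2: θ'=1.3208 (R=2.0000) → pose (7.3042, -0.1834, 1.3208)
step 3: θ'=0.3208 (R=-2.5000) → pose (8.9382, 1.5705, 0.3208)
step 4: θ'=-1.6792 (R=-0.8750) → pose (10.0840, 0.6455, -1.6792)
step 5: θ'=-1.1792 (R=7.0000) → pose (10.5728, -2.7835, -1.1792)
step 6: θ'=-0.6792 (R=2.0000) → pose (11.1650, -3.5763, -0.6792)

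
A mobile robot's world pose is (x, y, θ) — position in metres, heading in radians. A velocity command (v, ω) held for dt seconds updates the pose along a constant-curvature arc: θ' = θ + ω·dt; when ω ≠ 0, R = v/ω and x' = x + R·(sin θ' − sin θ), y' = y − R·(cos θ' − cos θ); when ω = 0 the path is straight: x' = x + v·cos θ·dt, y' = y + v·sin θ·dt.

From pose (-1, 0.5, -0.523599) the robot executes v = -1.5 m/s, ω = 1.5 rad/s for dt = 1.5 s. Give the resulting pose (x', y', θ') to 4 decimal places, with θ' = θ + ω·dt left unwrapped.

θ' = -0.5236 + 1.5·1.5 = 1.7264
R = v/ω = -1.5/1.5 = -1.0000
x' = -1 + -1.0000·(sin 1.7264 − sin -0.5236) = -2.4879
y' = 0.5 − -1.0000·(cos 1.7264 − cos -0.5236) = -0.5210

(-2.4879, -0.5210, 1.7264)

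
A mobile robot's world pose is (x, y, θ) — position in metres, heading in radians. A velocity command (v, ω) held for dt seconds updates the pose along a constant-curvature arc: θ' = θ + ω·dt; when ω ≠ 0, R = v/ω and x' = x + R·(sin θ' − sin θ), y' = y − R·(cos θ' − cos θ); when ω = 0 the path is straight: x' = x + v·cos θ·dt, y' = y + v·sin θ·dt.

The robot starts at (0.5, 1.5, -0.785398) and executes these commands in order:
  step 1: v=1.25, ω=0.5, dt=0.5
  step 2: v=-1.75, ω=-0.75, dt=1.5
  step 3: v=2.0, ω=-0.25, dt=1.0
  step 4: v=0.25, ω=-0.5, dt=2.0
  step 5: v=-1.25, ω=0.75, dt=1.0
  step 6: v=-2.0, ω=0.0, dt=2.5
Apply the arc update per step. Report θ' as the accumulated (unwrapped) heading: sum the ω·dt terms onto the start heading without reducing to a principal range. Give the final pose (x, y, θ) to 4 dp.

(2.8606, 5.9155, -2.1604)

step 1: θ'=-0.5354 (R=2.5000) → pose (0.9923, 1.1176, -0.5354)
step 2: θ'=-1.6604 (R=2.3333) → pose (-0.1412, 3.3332, -1.6604)
step 3: θ'=-1.9104 (R=-8.0000) → pose (-0.5660, 1.3842, -1.9104)
step 4: θ'=-2.9104 (R=-0.5000) → pose (-0.9229, 1.0640, -2.9104)
step 5: θ'=-2.1604 (R=-1.6667) → pose (0.0805, 1.7596, -2.1604)
step 6: θ'=-2.1604 (straight) → pose (2.8606, 5.9155, -2.1604)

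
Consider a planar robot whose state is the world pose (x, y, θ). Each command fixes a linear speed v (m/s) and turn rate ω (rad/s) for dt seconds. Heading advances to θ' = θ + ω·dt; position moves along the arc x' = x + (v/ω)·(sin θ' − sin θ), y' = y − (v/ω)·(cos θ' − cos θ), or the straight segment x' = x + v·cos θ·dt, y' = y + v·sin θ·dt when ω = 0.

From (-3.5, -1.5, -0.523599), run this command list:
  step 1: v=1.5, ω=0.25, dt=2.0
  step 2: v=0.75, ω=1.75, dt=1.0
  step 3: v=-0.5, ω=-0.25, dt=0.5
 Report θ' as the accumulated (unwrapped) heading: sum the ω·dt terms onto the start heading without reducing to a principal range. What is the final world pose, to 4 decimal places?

(-0.1848, -2.0561, 1.6014)

step 1: θ'=-0.0236 (R=6.0000) → pose (-0.6416, -2.3022, -0.0236)
step 2: θ'=1.7264 (R=0.4286) → pose (-0.2081, -1.8073, 1.7264)
step 3: θ'=1.6014 (R=2.0000) → pose (-0.1848, -2.0561, 1.6014)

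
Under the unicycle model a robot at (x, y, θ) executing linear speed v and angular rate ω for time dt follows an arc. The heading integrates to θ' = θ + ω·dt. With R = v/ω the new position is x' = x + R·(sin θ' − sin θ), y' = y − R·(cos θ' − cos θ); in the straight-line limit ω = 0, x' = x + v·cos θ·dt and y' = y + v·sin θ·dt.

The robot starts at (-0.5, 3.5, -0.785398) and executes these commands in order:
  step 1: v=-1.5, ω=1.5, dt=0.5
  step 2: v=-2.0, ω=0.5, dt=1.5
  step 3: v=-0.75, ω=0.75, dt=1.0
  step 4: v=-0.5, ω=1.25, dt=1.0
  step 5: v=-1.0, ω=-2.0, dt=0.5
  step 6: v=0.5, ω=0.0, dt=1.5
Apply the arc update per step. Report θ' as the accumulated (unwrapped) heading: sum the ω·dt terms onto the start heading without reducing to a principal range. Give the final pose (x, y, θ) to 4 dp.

(-3.8612, 2.1192, 1.7146)

step 1: θ'=-0.0354 (R=-1.0000) → pose (-1.1717, 3.7923, -0.0354)
step 2: θ'=0.7146 (R=-4.0000) → pose (-3.9345, 2.8162, 0.7146)
step 3: θ'=1.4646 (R=-1.0000) → pose (-4.2736, 2.1668, 1.4646)
step 4: θ'=2.7146 (R=-0.4000) → pose (-4.0415, 1.7603, 2.7146)
step 5: θ'=1.7146 (R=0.5000) → pose (-3.7537, 1.3769, 1.7146)
step 6: θ'=1.7146 (straight) → pose (-3.8612, 2.1192, 1.7146)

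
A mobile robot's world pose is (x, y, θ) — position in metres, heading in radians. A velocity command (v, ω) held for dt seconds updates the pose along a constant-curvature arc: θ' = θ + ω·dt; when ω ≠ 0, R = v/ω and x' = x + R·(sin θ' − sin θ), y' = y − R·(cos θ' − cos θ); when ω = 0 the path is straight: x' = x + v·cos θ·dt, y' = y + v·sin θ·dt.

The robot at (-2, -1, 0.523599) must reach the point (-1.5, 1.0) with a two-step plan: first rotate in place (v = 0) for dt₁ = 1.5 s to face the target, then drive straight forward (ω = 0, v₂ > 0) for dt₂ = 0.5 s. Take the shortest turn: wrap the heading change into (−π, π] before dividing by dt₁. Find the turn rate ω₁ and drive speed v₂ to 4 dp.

ω₁ = 0.5348, v₂ = 4.1231

heading to target = atan2(1−-1, -1.5−-2) = 1.3258
Δθ = wrap(1.3258 − 0.5236) = 0.8022; ω₁ = Δθ/dt₁ = 0.5348
distance = √((-1.5−-2)² + (1−-1)²) = 2.0616; v₂ = distance/dt₂ = 4.1231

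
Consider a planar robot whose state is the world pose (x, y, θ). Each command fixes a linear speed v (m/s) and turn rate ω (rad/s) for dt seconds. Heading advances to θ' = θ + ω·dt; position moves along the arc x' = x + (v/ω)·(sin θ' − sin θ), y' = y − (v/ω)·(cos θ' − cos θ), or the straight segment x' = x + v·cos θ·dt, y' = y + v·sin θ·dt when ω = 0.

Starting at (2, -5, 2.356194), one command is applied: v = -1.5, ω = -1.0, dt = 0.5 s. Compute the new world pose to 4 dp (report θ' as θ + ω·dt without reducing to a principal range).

θ' = 2.3562 + -1.0·0.5 = 1.8562
R = v/ω = -1.5/-1.0 = 1.5000
x' = 2 + 1.5000·(sin 1.8562 − sin 2.3562) = 2.3787
y' = -5 − 1.5000·(cos 1.8562 − cos 2.3562) = -5.6384

(2.3787, -5.6384, 1.8562)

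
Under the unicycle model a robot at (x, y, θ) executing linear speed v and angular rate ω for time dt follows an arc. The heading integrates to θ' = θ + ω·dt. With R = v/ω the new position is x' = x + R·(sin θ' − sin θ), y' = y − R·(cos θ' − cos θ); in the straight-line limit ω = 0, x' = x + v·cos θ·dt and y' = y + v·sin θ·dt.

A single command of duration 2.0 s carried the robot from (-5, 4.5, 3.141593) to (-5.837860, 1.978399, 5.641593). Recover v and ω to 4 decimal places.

Δθ = 5.641593 − 3.141593 = 2.500000
ω = Δθ/dt = 2.500000/2.0 = 1.2500
R = −Δy/(cos θ' − cos θ) = 1.4000
v = R·ω = 1.4000·1.2500 = 1.7500

v = 1.7500, ω = 1.2500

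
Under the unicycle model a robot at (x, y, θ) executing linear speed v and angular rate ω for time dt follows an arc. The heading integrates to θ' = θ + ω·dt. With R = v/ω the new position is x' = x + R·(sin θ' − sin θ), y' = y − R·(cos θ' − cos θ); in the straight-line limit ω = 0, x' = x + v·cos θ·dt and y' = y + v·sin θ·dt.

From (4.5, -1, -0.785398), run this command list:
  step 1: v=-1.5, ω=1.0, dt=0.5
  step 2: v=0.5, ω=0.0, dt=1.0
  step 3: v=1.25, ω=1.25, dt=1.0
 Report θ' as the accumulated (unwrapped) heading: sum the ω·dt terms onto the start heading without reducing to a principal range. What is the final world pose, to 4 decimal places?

step 1: θ'=-0.2854 (R=-1.5000) → pose (3.8616, -0.6213, -0.2854)
step 2: θ'=-0.2854 (straight) → pose (4.3414, -0.7621, -0.2854)
step 3: θ'=0.9646 (R=1.0000) → pose (5.4448, -0.3723, 0.9646)

(5.4448, -0.3723, 0.9646)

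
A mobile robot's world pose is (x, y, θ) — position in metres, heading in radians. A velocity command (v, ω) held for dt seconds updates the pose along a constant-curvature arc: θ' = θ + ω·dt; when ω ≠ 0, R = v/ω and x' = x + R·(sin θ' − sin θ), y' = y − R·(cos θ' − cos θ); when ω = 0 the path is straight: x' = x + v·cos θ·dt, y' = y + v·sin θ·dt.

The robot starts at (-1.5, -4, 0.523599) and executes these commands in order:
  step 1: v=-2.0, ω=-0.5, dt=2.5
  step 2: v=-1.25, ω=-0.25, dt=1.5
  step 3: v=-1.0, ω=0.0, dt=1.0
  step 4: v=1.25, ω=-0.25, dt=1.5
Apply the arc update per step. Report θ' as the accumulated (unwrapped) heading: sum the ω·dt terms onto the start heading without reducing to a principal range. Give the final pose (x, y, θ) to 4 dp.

(-7.2288, -2.9487, -1.4764)

step 1: θ'=-0.7264 (R=4.0000) → pose (-6.1567, -3.5262, -0.7264)
step 2: θ'=-1.1014 (R=5.0000) → pose (-7.2950, -2.0501, -1.1014)
step 3: θ'=-1.1014 (straight) → pose (-7.7474, -1.1582, -1.1014)
step 4: θ'=-1.4764 (R=-5.0000) → pose (-7.2288, -2.9487, -1.4764)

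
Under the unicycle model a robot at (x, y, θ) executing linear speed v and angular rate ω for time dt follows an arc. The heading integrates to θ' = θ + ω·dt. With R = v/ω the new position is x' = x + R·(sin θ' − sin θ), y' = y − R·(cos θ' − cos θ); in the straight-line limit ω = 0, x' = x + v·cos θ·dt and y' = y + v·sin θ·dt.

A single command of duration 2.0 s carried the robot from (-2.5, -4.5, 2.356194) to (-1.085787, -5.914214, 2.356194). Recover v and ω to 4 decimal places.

v = -1.0000, ω = 0.0000

Δθ = 2.356194 − 2.356194 = 0.000000
ω = Δθ/dt = 0.000000/2.0 = 0.0000
ω = 0 → v = (Δx·cos θ + Δy·sin θ)/dt = -1.0000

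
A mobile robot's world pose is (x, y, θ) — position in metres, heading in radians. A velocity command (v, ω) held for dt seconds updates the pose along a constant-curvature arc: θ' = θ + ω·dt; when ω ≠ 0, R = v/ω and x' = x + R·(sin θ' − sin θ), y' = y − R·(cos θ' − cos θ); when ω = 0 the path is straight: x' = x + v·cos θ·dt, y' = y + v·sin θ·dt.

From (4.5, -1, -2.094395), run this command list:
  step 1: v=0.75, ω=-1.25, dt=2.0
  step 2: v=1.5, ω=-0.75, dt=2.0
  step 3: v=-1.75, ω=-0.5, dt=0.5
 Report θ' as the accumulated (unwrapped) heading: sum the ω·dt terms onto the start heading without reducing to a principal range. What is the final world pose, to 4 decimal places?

(4.1244, 1.3736, -6.3444)

step 1: θ'=-4.5944 (R=-0.6000) → pose (3.3846, -0.7706, -4.5944)
step 2: θ'=-6.0944 (R=-2.0000) → pose (4.9953, 1.4293, -6.0944)
step 3: θ'=-6.3444 (R=3.5000) → pose (4.1244, 1.3736, -6.3444)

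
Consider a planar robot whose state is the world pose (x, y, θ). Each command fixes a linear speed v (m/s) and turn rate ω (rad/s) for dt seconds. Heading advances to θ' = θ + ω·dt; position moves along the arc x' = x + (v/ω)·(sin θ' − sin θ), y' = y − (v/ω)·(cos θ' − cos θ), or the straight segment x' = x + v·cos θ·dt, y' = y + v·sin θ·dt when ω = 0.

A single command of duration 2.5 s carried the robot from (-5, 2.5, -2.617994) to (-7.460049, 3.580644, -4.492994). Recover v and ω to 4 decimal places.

Δθ = -4.492994 − -2.617994 = -1.875000
ω = Δθ/dt = -1.875000/2.5 = -0.7500
R = Δx/(sin θ' − sin θ) = -1.6667
v = R·ω = -1.6667·-0.7500 = 1.2500

v = 1.2500, ω = -0.7500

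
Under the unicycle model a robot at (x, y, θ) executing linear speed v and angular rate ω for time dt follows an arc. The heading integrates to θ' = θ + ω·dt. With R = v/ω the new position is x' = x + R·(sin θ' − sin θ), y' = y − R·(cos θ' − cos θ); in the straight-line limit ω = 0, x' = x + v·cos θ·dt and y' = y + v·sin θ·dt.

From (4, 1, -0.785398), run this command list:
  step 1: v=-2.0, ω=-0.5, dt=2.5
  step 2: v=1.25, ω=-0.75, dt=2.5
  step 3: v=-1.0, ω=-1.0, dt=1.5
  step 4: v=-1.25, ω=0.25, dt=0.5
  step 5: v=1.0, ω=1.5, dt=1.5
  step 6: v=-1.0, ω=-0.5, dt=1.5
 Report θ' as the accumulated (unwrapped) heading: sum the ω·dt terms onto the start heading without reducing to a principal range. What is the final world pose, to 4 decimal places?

step 1: θ'=-2.0354 (R=4.0000) → pose (3.2524, 5.6207, -2.0354)
step 2: θ'=-3.9104 (R=-1.6667) → pose (0.6036, 5.1696, -3.9104)
step 3: θ'=-5.4104 (R=1.0000) → pose (0.6745, 3.8081, -5.4104)
step 4: θ'=-5.2854 (R=-5.0000) → pose (0.3037, 3.3055, -5.2854)
step 5: θ'=-3.0354 (R=0.6667) → pose (-0.3271, 4.3298, -3.0354)
step 6: θ'=-3.7854 (R=2.0000) → pose (1.0854, 3.9407, -3.7854)

(1.0854, 3.9407, -3.7854)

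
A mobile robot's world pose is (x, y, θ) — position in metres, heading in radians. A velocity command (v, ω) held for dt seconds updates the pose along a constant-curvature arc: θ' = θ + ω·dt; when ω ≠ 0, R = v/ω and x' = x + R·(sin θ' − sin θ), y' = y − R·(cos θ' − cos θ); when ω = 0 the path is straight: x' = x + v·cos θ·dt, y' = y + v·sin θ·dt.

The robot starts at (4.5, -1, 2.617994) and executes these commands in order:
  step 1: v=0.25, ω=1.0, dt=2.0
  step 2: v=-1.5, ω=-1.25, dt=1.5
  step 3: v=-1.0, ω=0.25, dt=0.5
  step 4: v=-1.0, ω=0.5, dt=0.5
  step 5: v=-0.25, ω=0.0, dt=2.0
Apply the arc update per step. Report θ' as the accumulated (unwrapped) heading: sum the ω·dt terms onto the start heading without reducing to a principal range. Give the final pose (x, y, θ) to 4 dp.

step 1: θ'=4.6180 (R=0.2500) → pose (4.1261, -1.1929, 4.6180)
step 2: θ'=2.7430 (R=1.2000) → pose (5.7865, -0.2001, 2.7430)
step 3: θ'=2.8680 (R=-4.0000) → pose (6.2582, -0.3649, 2.8680)
step 4: θ'=3.1180 (R=-2.0000) → pose (6.7514, -0.4388, 3.1180)
step 5: θ'=3.1180 (straight) → pose (7.2513, -0.4505, 3.1180)

(7.2513, -0.4505, 3.1180)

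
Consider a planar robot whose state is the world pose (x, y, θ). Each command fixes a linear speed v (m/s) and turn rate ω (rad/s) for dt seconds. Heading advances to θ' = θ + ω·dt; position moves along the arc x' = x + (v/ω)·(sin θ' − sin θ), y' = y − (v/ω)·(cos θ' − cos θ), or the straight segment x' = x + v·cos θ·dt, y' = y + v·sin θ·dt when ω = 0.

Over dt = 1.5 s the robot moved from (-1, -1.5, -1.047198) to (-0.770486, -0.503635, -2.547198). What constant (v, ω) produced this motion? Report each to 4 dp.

v = -0.7500, ω = -1.0000

Δθ = -2.547198 − -1.047198 = -1.500000
ω = Δθ/dt = -1.500000/1.5 = -1.0000
R = −Δy/(cos θ' − cos θ) = 0.7500
v = R·ω = 0.7500·-1.0000 = -0.7500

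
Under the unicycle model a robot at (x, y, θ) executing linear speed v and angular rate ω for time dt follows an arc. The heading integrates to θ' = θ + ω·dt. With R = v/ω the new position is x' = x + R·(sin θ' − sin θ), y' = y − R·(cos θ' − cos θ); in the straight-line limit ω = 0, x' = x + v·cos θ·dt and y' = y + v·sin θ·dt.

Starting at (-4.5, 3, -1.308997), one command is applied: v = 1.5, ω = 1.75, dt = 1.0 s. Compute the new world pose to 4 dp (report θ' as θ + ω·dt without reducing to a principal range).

θ' = -1.3090 + 1.75·1.0 = 0.4410
R = v/ω = 1.5/1.75 = 0.8571
x' = -4.5 + 0.8571·(sin 0.4410 − sin -1.3090) = -3.3062
y' = 3 − 0.8571·(cos 0.4410 − cos -1.3090) = 2.4467

(-3.3062, 2.4467, 0.4410)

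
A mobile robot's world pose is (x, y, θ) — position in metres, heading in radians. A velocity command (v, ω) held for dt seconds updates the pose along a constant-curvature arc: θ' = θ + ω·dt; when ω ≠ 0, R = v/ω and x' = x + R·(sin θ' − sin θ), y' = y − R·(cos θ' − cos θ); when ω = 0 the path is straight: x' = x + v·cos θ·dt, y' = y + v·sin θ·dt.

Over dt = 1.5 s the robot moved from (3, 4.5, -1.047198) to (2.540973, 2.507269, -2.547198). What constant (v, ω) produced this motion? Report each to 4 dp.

v = 1.5000, ω = -1.0000

Δθ = -2.547198 − -1.047198 = -1.500000
ω = Δθ/dt = -1.500000/1.5 = -1.0000
R = −Δy/(cos θ' − cos θ) = -1.5000
v = R·ω = -1.5000·-1.0000 = 1.5000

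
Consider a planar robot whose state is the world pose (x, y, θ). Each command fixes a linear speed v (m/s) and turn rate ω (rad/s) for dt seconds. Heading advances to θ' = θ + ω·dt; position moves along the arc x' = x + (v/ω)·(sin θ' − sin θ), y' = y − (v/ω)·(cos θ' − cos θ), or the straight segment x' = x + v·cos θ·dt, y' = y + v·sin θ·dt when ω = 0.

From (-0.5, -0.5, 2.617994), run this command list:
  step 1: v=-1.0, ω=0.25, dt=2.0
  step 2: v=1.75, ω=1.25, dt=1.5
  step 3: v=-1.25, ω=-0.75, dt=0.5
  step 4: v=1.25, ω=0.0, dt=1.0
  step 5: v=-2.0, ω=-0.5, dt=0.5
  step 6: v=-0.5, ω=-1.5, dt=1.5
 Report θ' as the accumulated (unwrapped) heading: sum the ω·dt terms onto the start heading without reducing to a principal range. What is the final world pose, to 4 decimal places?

(0.6672, -2.4135, 2.1180)

step 1: θ'=3.1180 (R=-4.0000) → pose (1.4056, -1.0348, 3.1180)
step 2: θ'=4.9930 (R=1.4000) → pose (0.0273, -2.8221, 4.9930)
step 3: θ'=4.6180 (R=1.6667) → pose (-0.0304, -2.2035, 4.6180)
step 4: θ'=4.6180 (straight) → pose (-0.1482, -3.4479, 4.6180)
step 5: θ'=4.3680 (R=4.0000) → pose (0.0688, -2.4744, 4.3680)
step 6: θ'=2.1180 (R=0.3333) → pose (0.6672, -2.4135, 2.1180)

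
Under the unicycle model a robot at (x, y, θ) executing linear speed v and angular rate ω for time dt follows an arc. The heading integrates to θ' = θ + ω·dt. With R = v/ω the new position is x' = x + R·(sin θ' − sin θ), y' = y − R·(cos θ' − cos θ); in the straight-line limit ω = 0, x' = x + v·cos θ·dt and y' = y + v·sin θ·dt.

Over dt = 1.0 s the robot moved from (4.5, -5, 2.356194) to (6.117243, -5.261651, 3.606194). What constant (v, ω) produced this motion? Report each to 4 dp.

Δθ = 3.606194 − 2.356194 = 1.250000
ω = Δθ/dt = 1.250000/1.0 = 1.2500
R = Δx/(sin θ' − sin θ) = -1.4000
v = R·ω = -1.4000·1.2500 = -1.7500

v = -1.7500, ω = 1.2500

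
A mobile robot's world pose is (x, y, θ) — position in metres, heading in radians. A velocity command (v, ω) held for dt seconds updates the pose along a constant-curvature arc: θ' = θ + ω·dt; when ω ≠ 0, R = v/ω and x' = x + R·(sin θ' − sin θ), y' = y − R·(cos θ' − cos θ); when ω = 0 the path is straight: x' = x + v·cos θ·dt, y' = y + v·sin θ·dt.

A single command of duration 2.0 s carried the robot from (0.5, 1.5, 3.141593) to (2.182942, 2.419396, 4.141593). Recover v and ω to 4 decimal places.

Δθ = 4.141593 − 3.141593 = 1.000000
ω = Δθ/dt = 1.000000/2.0 = 0.5000
R = Δx/(sin θ' − sin θ) = -2.0000
v = R·ω = -2.0000·0.5000 = -1.0000

v = -1.0000, ω = 0.5000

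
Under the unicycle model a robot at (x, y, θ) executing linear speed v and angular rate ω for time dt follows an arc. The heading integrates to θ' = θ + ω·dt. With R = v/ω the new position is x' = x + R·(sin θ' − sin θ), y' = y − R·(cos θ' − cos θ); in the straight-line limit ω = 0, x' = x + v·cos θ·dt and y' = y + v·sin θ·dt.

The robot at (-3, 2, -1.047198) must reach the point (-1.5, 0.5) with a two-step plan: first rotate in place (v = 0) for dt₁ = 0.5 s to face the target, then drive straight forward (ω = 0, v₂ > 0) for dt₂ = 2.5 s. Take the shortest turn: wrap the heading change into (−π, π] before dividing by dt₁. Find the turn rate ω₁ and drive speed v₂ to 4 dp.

ω₁ = 0.5236, v₂ = 0.8485

heading to target = atan2(0.5−2, -1.5−-3) = -0.7854
Δθ = wrap(-0.7854 − -1.0472) = 0.2618; ω₁ = Δθ/dt₁ = 0.5236
distance = √((-1.5−-3)² + (0.5−2)²) = 2.1213; v₂ = distance/dt₂ = 0.8485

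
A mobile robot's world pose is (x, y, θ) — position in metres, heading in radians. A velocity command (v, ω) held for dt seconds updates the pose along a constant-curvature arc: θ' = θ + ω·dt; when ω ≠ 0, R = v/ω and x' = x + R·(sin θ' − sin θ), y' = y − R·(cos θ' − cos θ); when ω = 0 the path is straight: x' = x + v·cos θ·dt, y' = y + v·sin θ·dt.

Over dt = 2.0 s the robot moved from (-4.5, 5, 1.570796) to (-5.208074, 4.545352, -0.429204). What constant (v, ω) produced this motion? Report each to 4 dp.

Δθ = -0.429204 − 1.570796 = -2.000000
ω = Δθ/dt = -2.000000/2.0 = -1.0000
R = Δx/(sin θ' − sin θ) = 0.5000
v = R·ω = 0.5000·-1.0000 = -0.5000

v = -0.5000, ω = -1.0000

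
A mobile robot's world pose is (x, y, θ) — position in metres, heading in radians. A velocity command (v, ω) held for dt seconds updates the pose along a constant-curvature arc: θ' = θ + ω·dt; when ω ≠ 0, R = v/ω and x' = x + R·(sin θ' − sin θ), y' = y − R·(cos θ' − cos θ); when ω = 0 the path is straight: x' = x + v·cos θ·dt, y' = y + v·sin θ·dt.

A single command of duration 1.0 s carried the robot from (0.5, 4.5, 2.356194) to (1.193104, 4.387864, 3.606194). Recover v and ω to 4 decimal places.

v = -0.7500, ω = 1.2500

Δθ = 3.606194 − 2.356194 = 1.250000
ω = Δθ/dt = 1.250000/1.0 = 1.2500
R = Δx/(sin θ' − sin θ) = -0.6000
v = R·ω = -0.6000·1.2500 = -0.7500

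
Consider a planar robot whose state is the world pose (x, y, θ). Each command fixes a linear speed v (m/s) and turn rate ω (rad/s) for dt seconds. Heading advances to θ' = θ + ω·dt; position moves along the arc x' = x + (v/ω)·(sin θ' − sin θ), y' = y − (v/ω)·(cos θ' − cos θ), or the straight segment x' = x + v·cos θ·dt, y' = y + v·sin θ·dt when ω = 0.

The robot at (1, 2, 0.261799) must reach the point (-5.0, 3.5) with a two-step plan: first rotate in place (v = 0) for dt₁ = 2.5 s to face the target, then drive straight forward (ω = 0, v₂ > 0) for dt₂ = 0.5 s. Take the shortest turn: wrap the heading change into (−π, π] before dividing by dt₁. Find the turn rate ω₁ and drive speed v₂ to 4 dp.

ω₁ = 1.0539, v₂ = 12.3693

heading to target = atan2(3.5−2, -5−1) = 2.8966
Δθ = wrap(2.8966 − 0.2618) = 2.6348; ω₁ = Δθ/dt₁ = 1.0539
distance = √((-5−1)² + (3.5−2)²) = 6.1847; v₂ = distance/dt₂ = 12.3693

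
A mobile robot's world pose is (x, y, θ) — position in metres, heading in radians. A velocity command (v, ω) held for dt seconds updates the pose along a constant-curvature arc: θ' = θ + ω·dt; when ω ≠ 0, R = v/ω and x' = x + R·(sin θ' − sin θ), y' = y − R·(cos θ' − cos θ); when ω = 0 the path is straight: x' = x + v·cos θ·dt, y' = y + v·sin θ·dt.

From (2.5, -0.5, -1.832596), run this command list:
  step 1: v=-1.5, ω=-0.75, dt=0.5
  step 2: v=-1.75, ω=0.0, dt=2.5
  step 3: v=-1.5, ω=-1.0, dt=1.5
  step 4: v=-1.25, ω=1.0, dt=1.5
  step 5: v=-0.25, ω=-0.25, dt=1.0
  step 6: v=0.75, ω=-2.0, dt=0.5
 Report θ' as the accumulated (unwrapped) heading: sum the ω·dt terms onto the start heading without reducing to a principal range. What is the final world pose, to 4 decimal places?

(8.9297, 4.4897, -3.4576)

step 1: θ'=-2.2076 (R=2.0000) → pose (2.8238, 0.1716, -2.2076)
step 2: θ'=-2.2076 (straight) → pose (5.4253, 3.6891, -2.2076)
step 3: θ'=-3.7076 (R=1.5000) → pose (7.4357, 4.0633, -3.7076)
step 4: θ'=-2.2076 (R=-1.2500) → pose (9.1111, 4.3750, -2.2076)
step 5: θ'=-2.4576 (R=1.0000) → pose (9.2832, 4.5555, -2.4576)
step 6: θ'=-3.4576 (R=-0.3750) → pose (8.9297, 4.4897, -3.4576)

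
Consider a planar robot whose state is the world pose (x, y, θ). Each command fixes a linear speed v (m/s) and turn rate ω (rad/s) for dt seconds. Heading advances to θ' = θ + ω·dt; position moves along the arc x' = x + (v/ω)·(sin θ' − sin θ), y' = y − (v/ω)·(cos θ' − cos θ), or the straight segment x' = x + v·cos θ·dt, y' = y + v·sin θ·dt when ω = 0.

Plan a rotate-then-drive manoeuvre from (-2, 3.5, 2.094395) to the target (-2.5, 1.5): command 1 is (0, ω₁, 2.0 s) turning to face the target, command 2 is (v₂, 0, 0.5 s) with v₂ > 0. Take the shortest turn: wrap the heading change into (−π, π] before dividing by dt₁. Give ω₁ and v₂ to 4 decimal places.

heading to target = atan2(1.5−3.5, -2.5−-2) = -1.8158
Δθ = wrap(-1.8158 − 2.0944) = 2.3730; ω₁ = Δθ/dt₁ = 1.1865
distance = √((-2.5−-2)² + (1.5−3.5)²) = 2.0616; v₂ = distance/dt₂ = 4.1231

ω₁ = 1.1865, v₂ = 4.1231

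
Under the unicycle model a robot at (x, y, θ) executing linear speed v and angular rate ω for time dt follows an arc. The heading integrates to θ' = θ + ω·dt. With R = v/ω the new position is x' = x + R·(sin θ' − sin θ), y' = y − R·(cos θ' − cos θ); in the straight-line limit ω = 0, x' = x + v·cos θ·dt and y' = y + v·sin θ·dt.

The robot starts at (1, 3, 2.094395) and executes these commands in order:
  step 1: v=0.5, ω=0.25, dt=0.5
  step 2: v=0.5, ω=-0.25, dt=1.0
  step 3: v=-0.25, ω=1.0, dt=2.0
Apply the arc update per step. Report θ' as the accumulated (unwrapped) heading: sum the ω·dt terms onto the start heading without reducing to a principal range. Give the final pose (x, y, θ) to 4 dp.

(1.0270, 3.5679, 3.9694)

step 1: θ'=2.2194 (R=2.0000) → pose (0.8618, 3.2081, 2.2194)
step 2: θ'=1.9694 (R=-2.0000) → pose (0.6125, 3.6400, 1.9694)
step 3: θ'=3.9694 (R=-0.2500) → pose (1.0270, 3.5679, 3.9694)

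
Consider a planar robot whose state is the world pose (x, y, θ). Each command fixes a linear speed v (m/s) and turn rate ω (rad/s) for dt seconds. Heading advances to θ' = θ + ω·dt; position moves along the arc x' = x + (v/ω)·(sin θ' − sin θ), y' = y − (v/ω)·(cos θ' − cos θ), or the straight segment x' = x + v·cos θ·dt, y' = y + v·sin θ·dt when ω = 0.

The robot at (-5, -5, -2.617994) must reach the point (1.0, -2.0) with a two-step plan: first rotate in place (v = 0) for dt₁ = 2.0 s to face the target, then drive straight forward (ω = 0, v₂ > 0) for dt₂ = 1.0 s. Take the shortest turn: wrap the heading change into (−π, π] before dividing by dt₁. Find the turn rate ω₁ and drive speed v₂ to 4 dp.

ω₁ = 1.5408, v₂ = 6.7082

heading to target = atan2(-2−-5, 1−-5) = 0.4636
Δθ = wrap(0.4636 − -2.6180) = 3.0816; ω₁ = Δθ/dt₁ = 1.5408
distance = √((1−-5)² + (-2−-5)²) = 6.7082; v₂ = distance/dt₂ = 6.7082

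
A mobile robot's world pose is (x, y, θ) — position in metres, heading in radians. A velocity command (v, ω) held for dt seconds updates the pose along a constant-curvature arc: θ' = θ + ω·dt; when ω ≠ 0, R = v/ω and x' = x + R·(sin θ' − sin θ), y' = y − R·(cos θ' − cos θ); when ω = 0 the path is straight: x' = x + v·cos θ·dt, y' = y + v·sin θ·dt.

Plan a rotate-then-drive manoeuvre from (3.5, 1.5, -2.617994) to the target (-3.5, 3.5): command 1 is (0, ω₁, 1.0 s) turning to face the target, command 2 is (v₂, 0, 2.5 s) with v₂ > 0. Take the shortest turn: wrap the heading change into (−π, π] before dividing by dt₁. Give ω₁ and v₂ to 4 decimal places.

heading to target = atan2(3.5−1.5, -3.5−3.5) = 2.8633
Δθ = wrap(2.8633 − -2.6180) = -0.8019; ω₁ = Δθ/dt₁ = -0.8019
distance = √((-3.5−3.5)² + (3.5−1.5)²) = 7.2801; v₂ = distance/dt₂ = 2.9120

ω₁ = -0.8019, v₂ = 2.9120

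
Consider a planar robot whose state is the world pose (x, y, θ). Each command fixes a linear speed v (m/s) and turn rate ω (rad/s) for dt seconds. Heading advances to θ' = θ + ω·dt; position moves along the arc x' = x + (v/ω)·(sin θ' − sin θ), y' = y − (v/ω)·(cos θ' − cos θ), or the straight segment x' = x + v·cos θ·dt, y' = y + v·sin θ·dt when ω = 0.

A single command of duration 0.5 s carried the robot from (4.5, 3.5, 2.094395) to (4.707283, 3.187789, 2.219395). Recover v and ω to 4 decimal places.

Δθ = 2.219395 − 2.094395 = 0.125000
ω = Δθ/dt = 0.125000/0.5 = 0.2500
R = −Δy/(cos θ' − cos θ) = -3.0000
v = R·ω = -3.0000·0.2500 = -0.7500

v = -0.7500, ω = 0.2500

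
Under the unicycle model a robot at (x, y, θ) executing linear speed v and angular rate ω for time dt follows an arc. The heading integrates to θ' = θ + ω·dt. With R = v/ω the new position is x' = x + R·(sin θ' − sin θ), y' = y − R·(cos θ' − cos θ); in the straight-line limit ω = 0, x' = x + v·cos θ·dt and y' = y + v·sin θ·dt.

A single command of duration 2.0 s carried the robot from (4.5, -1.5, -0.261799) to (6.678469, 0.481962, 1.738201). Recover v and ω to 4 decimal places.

Δθ = 1.738201 − -0.261799 = 2.000000
ω = Δθ/dt = 2.000000/2.0 = 1.0000
R = Δx/(sin θ' − sin θ) = 1.7500
v = R·ω = 1.7500·1.0000 = 1.7500

v = 1.7500, ω = 1.0000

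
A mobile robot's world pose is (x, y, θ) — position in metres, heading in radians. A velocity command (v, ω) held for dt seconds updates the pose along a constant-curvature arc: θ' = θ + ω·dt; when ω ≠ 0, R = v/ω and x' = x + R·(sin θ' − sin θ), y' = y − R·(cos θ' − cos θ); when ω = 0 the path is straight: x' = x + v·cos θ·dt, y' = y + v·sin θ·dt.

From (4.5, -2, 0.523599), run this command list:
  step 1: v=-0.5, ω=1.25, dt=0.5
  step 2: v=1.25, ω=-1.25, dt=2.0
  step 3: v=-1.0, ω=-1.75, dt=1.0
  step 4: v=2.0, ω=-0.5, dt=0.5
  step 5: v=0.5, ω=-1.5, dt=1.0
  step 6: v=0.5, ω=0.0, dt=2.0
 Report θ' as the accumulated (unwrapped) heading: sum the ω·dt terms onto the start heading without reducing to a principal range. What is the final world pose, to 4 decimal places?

(5.6422, -0.2322, -4.8514)

step 1: θ'=1.1486 (R=-0.4000) → pose (4.3351, -2.1825, 1.1486)
step 2: θ'=-1.3514 (R=-1.0000) → pose (6.2233, -2.3746, -1.3514)
step 3: θ'=-3.1014 (R=0.5714) → pose (6.7581, -1.6793, -3.1014)
step 4: θ'=-3.3514 (R=-4.0000) → pose (5.7643, -1.5948, -3.3514)
step 5: θ'=-4.8514 (R=-0.3333) → pose (5.5036, -1.2226, -4.8514)
step 6: θ'=-4.8514 (straight) → pose (5.6422, -0.2322, -4.8514)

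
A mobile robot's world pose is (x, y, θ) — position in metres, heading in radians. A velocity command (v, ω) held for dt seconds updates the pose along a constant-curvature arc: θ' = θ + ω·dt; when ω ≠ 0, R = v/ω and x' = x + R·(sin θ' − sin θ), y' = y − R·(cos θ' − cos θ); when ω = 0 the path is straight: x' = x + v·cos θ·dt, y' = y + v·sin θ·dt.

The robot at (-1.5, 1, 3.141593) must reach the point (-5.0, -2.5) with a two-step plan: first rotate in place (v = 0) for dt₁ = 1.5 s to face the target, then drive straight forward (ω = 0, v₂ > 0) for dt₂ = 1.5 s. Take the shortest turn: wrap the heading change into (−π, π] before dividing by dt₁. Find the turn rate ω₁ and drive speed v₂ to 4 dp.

ω₁ = 0.5236, v₂ = 3.2998

heading to target = atan2(-2.5−1, -5−-1.5) = -2.3562
Δθ = wrap(-2.3562 − 3.1416) = 0.7854; ω₁ = Δθ/dt₁ = 0.5236
distance = √((-5−-1.5)² + (-2.5−1)²) = 4.9497; v₂ = distance/dt₂ = 3.2998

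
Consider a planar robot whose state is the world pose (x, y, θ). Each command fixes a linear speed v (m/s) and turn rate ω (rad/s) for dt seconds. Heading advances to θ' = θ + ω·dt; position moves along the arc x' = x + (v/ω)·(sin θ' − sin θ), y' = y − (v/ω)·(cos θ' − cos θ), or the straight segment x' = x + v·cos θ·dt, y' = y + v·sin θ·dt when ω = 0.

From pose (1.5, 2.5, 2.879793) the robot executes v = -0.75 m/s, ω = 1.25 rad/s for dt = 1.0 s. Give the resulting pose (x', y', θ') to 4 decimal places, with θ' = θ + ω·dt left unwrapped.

θ' = 2.8798 + 1.25·1.0 = 4.1298
R = v/ω = -0.75/1.25 = -0.6000
x' = 1.5 + -0.6000·(sin 4.1298 − sin 2.8798) = 2.1563
y' = 2.5 − -0.6000·(cos 4.1298 − cos 2.8798) = 2.7494

(2.1563, 2.7494, 4.1298)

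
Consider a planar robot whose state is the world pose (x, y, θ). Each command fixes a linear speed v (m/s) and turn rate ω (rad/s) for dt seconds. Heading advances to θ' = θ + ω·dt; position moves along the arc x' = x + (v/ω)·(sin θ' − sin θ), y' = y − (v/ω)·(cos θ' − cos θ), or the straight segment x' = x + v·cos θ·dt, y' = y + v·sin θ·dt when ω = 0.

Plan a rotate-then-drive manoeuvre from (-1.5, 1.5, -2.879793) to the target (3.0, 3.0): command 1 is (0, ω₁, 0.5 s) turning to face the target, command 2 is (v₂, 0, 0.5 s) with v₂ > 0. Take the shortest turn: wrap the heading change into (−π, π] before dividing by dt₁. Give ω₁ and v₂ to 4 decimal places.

ω₁ = -6.1633, v₂ = 9.4868

heading to target = atan2(3−1.5, 3−-1.5) = 0.3218
Δθ = wrap(0.3218 − -2.8798) = -3.0816; ω₁ = Δθ/dt₁ = -6.1633
distance = √((3−-1.5)² + (3−1.5)²) = 4.7434; v₂ = distance/dt₂ = 9.4868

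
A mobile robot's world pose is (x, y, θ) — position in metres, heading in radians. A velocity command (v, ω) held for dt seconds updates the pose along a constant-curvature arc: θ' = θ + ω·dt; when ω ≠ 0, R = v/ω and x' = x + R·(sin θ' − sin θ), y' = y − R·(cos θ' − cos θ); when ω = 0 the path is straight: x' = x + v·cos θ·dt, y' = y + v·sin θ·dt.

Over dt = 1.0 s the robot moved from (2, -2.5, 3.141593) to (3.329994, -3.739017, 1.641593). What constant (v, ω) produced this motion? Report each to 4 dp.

Δθ = 1.641593 − 3.141593 = -1.500000
ω = Δθ/dt = -1.500000/1.0 = -1.5000
R = Δx/(sin θ' − sin θ) = 1.3333
v = R·ω = 1.3333·-1.5000 = -2.0000

v = -2.0000, ω = -1.5000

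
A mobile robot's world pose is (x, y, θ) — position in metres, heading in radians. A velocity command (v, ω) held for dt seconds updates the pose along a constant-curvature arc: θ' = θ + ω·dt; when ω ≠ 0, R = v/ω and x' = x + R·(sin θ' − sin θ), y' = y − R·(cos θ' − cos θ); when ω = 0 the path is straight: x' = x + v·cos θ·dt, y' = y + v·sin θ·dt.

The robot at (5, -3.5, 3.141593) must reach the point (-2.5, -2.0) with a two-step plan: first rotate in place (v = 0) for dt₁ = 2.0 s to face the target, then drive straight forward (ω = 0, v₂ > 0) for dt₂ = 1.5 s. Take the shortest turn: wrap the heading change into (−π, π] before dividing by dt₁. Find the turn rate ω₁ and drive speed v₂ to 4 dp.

ω₁ = -0.0987, v₂ = 5.0990

heading to target = atan2(-2−-3.5, -2.5−5) = 2.9442
Δθ = wrap(2.9442 − 3.1416) = -0.1974; ω₁ = Δθ/dt₁ = -0.0987
distance = √((-2.5−5)² + (-2−-3.5)²) = 7.6485; v₂ = distance/dt₂ = 5.0990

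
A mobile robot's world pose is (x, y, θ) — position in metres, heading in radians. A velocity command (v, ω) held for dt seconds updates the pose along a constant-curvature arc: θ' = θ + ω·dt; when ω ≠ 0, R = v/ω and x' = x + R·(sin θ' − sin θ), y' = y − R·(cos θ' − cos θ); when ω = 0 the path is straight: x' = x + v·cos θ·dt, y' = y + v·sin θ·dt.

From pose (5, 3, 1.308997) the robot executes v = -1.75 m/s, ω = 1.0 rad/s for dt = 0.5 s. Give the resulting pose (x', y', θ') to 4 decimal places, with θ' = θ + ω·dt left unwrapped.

θ' = 1.3090 + 1.0·0.5 = 1.8090
R = v/ω = -1.75/1.0 = -1.7500
x' = 5 + -1.7500·(sin 1.8090 − sin 1.3090) = 4.9898
y' = 3 − -1.7500·(cos 1.8090 − cos 1.3090) = 2.1341

(4.9898, 2.1341, 1.8090)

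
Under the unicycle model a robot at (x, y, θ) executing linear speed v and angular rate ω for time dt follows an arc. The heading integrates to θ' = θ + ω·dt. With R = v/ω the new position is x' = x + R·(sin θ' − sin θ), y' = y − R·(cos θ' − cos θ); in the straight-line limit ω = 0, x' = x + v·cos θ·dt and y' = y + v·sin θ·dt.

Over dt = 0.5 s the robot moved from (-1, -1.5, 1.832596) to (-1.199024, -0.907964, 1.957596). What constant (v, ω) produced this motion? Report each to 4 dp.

v = 1.2500, ω = 0.2500

Δθ = 1.957596 − 1.832596 = 0.125000
ω = Δθ/dt = 0.125000/0.5 = 0.2500
R = −Δy/(cos θ' − cos θ) = 5.0000
v = R·ω = 5.0000·0.2500 = 1.2500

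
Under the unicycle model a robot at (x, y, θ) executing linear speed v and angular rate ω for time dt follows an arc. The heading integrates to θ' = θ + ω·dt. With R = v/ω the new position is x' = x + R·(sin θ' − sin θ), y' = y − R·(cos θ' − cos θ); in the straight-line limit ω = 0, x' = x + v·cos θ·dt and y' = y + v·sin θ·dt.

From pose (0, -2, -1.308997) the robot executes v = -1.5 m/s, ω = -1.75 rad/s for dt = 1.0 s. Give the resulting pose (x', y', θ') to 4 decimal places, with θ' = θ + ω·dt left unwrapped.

(0.7572, -0.9239, -3.0590)

θ' = -1.3090 + -1.75·1.0 = -3.0590
R = v/ω = -1.5/-1.75 = 0.8571
x' = 0 + 0.8571·(sin -3.0590 − sin -1.3090) = 0.7572
y' = -2 − 0.8571·(cos -3.0590 − cos -1.3090) = -0.9239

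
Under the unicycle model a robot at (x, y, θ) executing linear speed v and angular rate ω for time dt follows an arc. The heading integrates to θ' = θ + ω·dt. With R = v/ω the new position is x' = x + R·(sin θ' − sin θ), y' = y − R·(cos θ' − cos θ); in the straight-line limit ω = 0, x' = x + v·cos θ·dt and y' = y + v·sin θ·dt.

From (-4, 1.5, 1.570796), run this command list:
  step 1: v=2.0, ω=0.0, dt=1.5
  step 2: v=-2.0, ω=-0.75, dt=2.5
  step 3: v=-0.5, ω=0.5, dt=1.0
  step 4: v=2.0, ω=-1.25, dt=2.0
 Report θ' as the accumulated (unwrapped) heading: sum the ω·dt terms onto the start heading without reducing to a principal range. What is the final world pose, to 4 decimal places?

(-6.4596, -0.6579, -2.3042)

step 1: θ'=1.5708 (straight) → pose (-4.0000, 4.5000, 1.5708)
step 2: θ'=-0.3042 (R=2.6667) → pose (-7.4654, 1.9558, -0.3042)
step 3: θ'=0.1958 (R=-1.0000) → pose (-7.9595, 1.9826, 0.1958)
step 4: θ'=-2.3042 (R=-1.6000) → pose (-6.4596, -0.6579, -2.3042)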